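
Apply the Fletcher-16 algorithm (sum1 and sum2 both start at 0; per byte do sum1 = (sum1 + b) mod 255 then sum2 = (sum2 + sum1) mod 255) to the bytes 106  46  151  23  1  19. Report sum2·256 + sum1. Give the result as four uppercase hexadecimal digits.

Running sums (mod 255):
  after byte 0 (106): sum1=106, sum2=106
  after byte 1 (46): sum1=152, sum2=3
  after byte 2 (151): sum1=48, sum2=51
  after byte 3 (23): sum1=71, sum2=122
  after byte 4 (1): sum1=72, sum2=194
  after byte 5 (19): sum1=91, sum2=30
Checksum = sum2·256 + sum1 = 30·256 + 91 = 7771 = 0x1E5B.

1E5B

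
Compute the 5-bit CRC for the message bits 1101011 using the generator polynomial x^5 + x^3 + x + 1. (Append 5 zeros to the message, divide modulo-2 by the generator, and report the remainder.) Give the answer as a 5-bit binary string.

Append 5 zeros: 110101100000. Divide by 101011 (XOR where the leading bit is 1):
  pos 0: 110101 XOR 101011 = 011110
  pos 1: 111101 XOR 101011 = 010110
  pos 2: 101100 XOR 101011 = 000111
  pos 5: 111000 XOR 101011 = 010011
  pos 6: 100110 XOR 101011 = 001101
Remainder (last 5 bits) = 01101. This is the CRC / FCS.

01101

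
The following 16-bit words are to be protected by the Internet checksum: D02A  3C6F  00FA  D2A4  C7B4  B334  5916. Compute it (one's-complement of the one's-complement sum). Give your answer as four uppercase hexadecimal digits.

One's-complement addition (fold any carry out of bit 15 back into bit 0):
  0xD02A + 0x3C6F = 0x10C99 → wrap carry → 0x0C9A
  0x0C9A + 0x00FA = 0x00D94
  0x0D94 + 0xD2A4 = 0x0E038
  0xE038 + 0xC7B4 = 0x1A7EC → wrap carry → 0xA7ED
  0xA7ED + 0xB334 = 0x15B21 → wrap carry → 0x5B22
  0x5B22 + 0x5916 = 0x0B438
One's-complement sum = 0xB438.
Checksum = ~0xB438 & 0xFFFF = 0x4BC7.

4BC7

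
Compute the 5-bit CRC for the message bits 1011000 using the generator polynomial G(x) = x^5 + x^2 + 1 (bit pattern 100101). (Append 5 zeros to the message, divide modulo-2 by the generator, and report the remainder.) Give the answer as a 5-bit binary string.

10000

Append 5 zeros: 101100000000. Divide by 100101 (XOR where the leading bit is 1):
  pos 0: 101100 XOR 100101 = 001001
  pos 2: 100100 XOR 100101 = 000001
Remainder (last 5 bits) = 10000. This is the CRC / FCS.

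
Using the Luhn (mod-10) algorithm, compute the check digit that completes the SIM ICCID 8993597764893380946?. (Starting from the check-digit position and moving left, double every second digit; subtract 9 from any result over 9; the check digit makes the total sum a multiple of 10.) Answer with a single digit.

Partial digits right→left: 6 4 9 0 8 3 3 9 8 4 6 7 7 9 5 3 9 9 8
Double every second digit counting from the check-digit position (so the 1st, 3rd, 5th, ... of the partial from the right).
  doubled (with −9 where >9): 3 9 7 6 7 3 5 1 9 7 → sum 57
  kept as-is: 4 0 3 9 4 7 9 3 9 → sum 48
Total = 57 + 48 = 105.
Check digit = (10 − (105 mod 10)) mod 10 = 5.

5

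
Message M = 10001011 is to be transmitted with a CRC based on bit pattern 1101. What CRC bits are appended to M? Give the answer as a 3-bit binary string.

001

Append 3 zeros: 10001011000. Divide by 1101 (XOR where the leading bit is 1):
  pos 0: 1000 XOR 1101 = 0101
  pos 1: 1011 XOR 1101 = 0110
  pos 2: 1100 XOR 1101 = 0001
  pos 5: 1110 XOR 1101 = 0011
  pos 7: 1100 XOR 1101 = 0001
Remainder (last 3 bits) = 001. This is the CRC / FCS.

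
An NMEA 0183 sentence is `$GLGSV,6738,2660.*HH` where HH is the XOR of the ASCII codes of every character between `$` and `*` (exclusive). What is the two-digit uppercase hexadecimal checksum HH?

6F

XOR the ASCII codes of the payload characters:
  'G' = 0x47 → acc = 0x47
  'L' = 0x4C → acc = 0x0B
  'G' = 0x47 → acc = 0x4C
  'S' = 0x53 → acc = 0x1F
  'V' = 0x56 → acc = 0x49
  ',' = 0x2C → acc = 0x65
  '6' = 0x36 → acc = 0x53
  '7' = 0x37 → acc = 0x64
  '3' = 0x33 → acc = 0x57
  '8' = 0x38 → acc = 0x6F
  ',' = 0x2C → acc = 0x43
  '2' = 0x32 → acc = 0x71
  '6' = 0x36 → acc = 0x47
  '6' = 0x36 → acc = 0x71
  '0' = 0x30 → acc = 0x41
  '.' = 0x2E → acc = 0x6F
Checksum = 0x6F.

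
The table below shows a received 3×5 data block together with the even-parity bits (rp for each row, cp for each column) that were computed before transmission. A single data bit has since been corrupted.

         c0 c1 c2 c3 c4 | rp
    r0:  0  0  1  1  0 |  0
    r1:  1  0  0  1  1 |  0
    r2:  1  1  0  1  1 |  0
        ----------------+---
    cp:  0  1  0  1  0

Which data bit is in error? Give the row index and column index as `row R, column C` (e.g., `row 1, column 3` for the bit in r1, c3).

row 1, column 2

Recompute each row's even parity and compare to rp:
  r0: data parity 0, sent rp 0 → ok
  r1: data parity 1, sent rp 0 → mismatch
  r2: data parity 0, sent rp 0 → ok
Recompute each column's even parity and compare to cp:
  c0: data parity 0, sent cp 0 → ok
  c1: data parity 1, sent cp 1 → ok
  c2: data parity 1, sent cp 0 → mismatch
  c3: data parity 1, sent cp 1 → ok
  c4: data parity 0, sent cp 0 → ok
Exactly one row (r1) and one column (c2) fail → the flipped bit is at their intersection.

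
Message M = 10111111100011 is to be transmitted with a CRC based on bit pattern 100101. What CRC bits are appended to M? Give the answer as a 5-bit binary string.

10001

Append 5 zeros: 1011111110001100000. Divide by 100101 (XOR where the leading bit is 1):
  pos 0: 101111 XOR 100101 = 001010
  pos 2: 101011 XOR 100101 = 001110
  pos 4: 111010 XOR 100101 = 011111
  pos 5: 111110 XOR 100101 = 011011
  pos 6: 110110 XOR 100101 = 010011
  pos 7: 100111 XOR 100101 = 000010
  pos 11: 101000 XOR 100101 = 001101
  pos 13: 110100 XOR 100101 = 010001
Remainder (last 5 bits) = 10001. This is the CRC / FCS.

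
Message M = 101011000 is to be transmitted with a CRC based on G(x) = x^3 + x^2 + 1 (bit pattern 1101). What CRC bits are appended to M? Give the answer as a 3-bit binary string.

Append 3 zeros: 101011000000. Divide by 1101 (XOR where the leading bit is 1):
  pos 0: 1010 XOR 1101 = 0111
  pos 1: 1111 XOR 1101 = 0010
  pos 3: 1010 XOR 1101 = 0111
  pos 4: 1110 XOR 1101 = 0011
  pos 6: 1100 XOR 1101 = 0001
Remainder (last 3 bits) = 100. This is the CRC / FCS.

100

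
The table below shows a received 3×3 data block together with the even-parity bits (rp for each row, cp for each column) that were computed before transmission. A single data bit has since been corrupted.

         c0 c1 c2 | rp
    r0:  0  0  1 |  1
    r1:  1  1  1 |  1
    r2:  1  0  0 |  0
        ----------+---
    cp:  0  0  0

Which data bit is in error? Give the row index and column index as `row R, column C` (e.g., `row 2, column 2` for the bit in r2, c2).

Recompute each row's even parity and compare to rp:
  r0: data parity 1, sent rp 1 → ok
  r1: data parity 1, sent rp 1 → ok
  r2: data parity 1, sent rp 0 → mismatch
Recompute each column's even parity and compare to cp:
  c0: data parity 0, sent cp 0 → ok
  c1: data parity 1, sent cp 0 → mismatch
  c2: data parity 0, sent cp 0 → ok
Exactly one row (r2) and one column (c1) fail → the flipped bit is at their intersection.

row 2, column 1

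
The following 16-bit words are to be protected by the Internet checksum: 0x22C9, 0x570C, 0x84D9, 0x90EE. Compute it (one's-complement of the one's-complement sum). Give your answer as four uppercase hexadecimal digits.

7062

One's-complement addition (fold any carry out of bit 15 back into bit 0):
  0x22C9 + 0x570C = 0x079D5
  0x79D5 + 0x84D9 = 0x0FEAE
  0xFEAE + 0x90EE = 0x18F9C → wrap carry → 0x8F9D
One's-complement sum = 0x8F9D.
Checksum = ~0x8F9D & 0xFFFF = 0x7062.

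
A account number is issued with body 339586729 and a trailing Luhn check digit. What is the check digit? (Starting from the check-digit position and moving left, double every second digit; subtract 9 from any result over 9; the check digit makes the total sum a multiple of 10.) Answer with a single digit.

Partial digits right→left: 9 2 7 6 8 5 9 3 3
Double every second digit counting from the check-digit position (so the 1st, 3rd, 5th, ... of the partial from the right).
  doubled (with −9 where >9): 9 5 7 9 6 → sum 36
  kept as-is: 2 6 5 3 → sum 16
Total = 36 + 16 = 52.
Check digit = (10 − (52 mod 10)) mod 10 = 8.

8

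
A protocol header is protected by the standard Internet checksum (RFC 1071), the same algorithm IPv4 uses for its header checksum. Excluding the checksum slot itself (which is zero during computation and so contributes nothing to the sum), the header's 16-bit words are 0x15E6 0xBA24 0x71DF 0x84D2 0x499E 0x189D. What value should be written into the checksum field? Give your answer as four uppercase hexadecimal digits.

D707

One's-complement addition (fold any carry out of bit 15 back into bit 0):
  0x15E6 + 0xBA24 = 0x0D00A
  0xD00A + 0x71DF = 0x141E9 → wrap carry → 0x41EA
  0x41EA + 0x84D2 = 0x0C6BC
  0xC6BC + 0x499E = 0x1105A → wrap carry → 0x105B
  0x105B + 0x189D = 0x028F8
One's-complement sum = 0x28F8.
Checksum = ~0x28F8 & 0xFFFF = 0xD707.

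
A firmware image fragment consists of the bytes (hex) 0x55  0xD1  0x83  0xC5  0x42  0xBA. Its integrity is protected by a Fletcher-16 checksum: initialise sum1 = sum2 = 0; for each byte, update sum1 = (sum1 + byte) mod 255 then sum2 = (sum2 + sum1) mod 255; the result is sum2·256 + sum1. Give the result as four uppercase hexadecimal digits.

B76D

Running sums (mod 255):
  after byte 0 (0x55): sum1=85, sum2=85
  after byte 1 (0xD1): sum1=39, sum2=124
  after byte 2 (0x83): sum1=170, sum2=39
  after byte 3 (0xC5): sum1=112, sum2=151
  after byte 4 (0x42): sum1=178, sum2=74
  after byte 5 (0xBA): sum1=109, sum2=183
Checksum = sum2·256 + sum1 = 183·256 + 109 = 46957 = 0xB76D.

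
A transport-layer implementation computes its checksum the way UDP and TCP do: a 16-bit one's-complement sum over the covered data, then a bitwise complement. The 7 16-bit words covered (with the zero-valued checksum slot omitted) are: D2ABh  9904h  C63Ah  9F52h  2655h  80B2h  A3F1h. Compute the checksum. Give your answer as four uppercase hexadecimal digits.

One's-complement addition (fold any carry out of bit 15 back into bit 0):
  0xD2AB + 0x9904 = 0x16BAF → wrap carry → 0x6BB0
  0x6BB0 + 0xC63A = 0x131EA → wrap carry → 0x31EB
  0x31EB + 0x9F52 = 0x0D13D
  0xD13D + 0x2655 = 0x0F792
  0xF792 + 0x80B2 = 0x17844 → wrap carry → 0x7845
  0x7845 + 0xA3F1 = 0x11C36 → wrap carry → 0x1C37
One's-complement sum = 0x1C37.
Checksum = ~0x1C37 & 0xFFFF = 0xE3C8.

E3C8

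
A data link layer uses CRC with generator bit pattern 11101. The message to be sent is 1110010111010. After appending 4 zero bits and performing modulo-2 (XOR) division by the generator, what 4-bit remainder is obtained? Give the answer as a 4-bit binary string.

Append 4 zeros: 11100101110100000. Divide by 11101 (XOR where the leading bit is 1):
  pos 0: 11100 XOR 11101 = 00001
  pos 4: 11011 XOR 11101 = 00110
  pos 6: 11010 XOR 11101 = 00111
  pos 8: 11110 XOR 11101 = 00011
  pos 11: 11000 XOR 11101 = 00101
Remainder (last 4 bits) = 1010. This is the CRC / FCS.

1010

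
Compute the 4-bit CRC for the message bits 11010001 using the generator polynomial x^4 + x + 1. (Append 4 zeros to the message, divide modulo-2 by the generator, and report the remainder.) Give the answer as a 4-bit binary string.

1111

Append 4 zeros: 110100010000. Divide by 10011 (XOR where the leading bit is 1):
  pos 0: 11010 XOR 10011 = 01001
  pos 1: 10010 XOR 10011 = 00001
  pos 5: 10100 XOR 10011 = 00111
  pos 7: 11100 XOR 10011 = 01111
Remainder (last 4 bits) = 1111. This is the CRC / FCS.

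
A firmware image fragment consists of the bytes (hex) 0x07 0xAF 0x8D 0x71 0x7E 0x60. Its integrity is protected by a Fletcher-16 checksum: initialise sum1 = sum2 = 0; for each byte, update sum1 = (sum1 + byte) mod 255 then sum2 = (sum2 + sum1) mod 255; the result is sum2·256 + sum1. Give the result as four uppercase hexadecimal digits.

8094

Running sums (mod 255):
  after byte 0 (0x07): sum1=7, sum2=7
  after byte 1 (0xAF): sum1=182, sum2=189
  after byte 2 (0x8D): sum1=68, sum2=2
  after byte 3 (0x71): sum1=181, sum2=183
  after byte 4 (0x7E): sum1=52, sum2=235
  after byte 5 (0x60): sum1=148, sum2=128
Checksum = sum2·256 + sum1 = 128·256 + 148 = 32916 = 0x8094.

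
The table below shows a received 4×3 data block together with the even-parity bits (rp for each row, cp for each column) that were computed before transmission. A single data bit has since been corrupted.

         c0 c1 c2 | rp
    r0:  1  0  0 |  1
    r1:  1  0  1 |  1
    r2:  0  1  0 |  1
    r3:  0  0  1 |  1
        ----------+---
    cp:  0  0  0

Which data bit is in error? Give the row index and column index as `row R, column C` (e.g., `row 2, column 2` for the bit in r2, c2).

Recompute each row's even parity and compare to rp:
  r0: data parity 1, sent rp 1 → ok
  r1: data parity 0, sent rp 1 → mismatch
  r2: data parity 1, sent rp 1 → ok
  r3: data parity 1, sent rp 1 → ok
Recompute each column's even parity and compare to cp:
  c0: data parity 0, sent cp 0 → ok
  c1: data parity 1, sent cp 0 → mismatch
  c2: data parity 0, sent cp 0 → ok
Exactly one row (r1) and one column (c1) fail → the flipped bit is at their intersection.

row 1, column 1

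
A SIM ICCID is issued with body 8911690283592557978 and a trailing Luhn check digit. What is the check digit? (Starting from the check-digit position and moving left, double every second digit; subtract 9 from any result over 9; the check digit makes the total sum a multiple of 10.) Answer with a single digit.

7

Partial digits right→left: 8 7 9 7 5 5 2 9 5 3 8 2 0 9 6 1 1 9 8
Double every second digit counting from the check-digit position (so the 1st, 3rd, 5th, ... of the partial from the right).
  doubled (with −9 where >9): 7 9 1 4 1 7 0 3 2 7 → sum 41
  kept as-is: 7 7 5 9 3 2 9 1 9 → sum 52
Total = 41 + 52 = 93.
Check digit = (10 − (93 mod 10)) mod 10 = 7.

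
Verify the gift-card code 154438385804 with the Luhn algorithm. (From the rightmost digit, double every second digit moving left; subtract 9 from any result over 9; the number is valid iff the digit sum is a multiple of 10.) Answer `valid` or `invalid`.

From the right, keep odd positions and double even positions (subtract 9 from any doubled value over 9):
  doubled (positions 2,4,...): 0 1 6 6 8 2 → sum 23
  kept (positions 1,3,...): 4 8 8 8 4 5 → sum 37
Total = 60.
60 mod 10 = 0, so the number is valid.

valid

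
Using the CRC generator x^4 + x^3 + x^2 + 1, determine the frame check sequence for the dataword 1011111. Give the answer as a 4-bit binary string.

Append 4 zeros: 10111110000. Divide by 11101 (XOR where the leading bit is 1):
  pos 0: 10111 XOR 11101 = 01010
  pos 1: 10101 XOR 11101 = 01000
  pos 2: 10001 XOR 11101 = 01100
  pos 3: 11000 XOR 11101 = 00101
  pos 5: 10100 XOR 11101 = 01001
  pos 6: 10010 XOR 11101 = 01111
Remainder (last 4 bits) = 1111. This is the CRC / FCS.

1111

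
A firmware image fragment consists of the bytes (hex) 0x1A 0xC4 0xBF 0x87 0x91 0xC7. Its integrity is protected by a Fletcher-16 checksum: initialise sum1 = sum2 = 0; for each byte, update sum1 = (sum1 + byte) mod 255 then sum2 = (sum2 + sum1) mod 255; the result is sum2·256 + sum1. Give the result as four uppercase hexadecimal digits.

F47F

Running sums (mod 255):
  after byte 0 (0x1A): sum1=26, sum2=26
  after byte 1 (0xC4): sum1=222, sum2=248
  after byte 2 (0xBF): sum1=158, sum2=151
  after byte 3 (0x87): sum1=38, sum2=189
  after byte 4 (0x91): sum1=183, sum2=117
  after byte 5 (0xC7): sum1=127, sum2=244
Checksum = sum2·256 + sum1 = 244·256 + 127 = 62591 = 0xF47F.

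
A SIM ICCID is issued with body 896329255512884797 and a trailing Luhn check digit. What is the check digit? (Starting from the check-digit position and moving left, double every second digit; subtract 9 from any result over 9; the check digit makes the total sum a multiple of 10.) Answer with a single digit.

8

Partial digits right→left: 7 9 7 4 8 8 2 1 5 5 5 2 9 2 3 6 9 8
Double every second digit counting from the check-digit position (so the 1st, 3rd, 5th, ... of the partial from the right).
  doubled (with −9 where >9): 5 5 7 4 1 1 9 6 9 → sum 47
  kept as-is: 9 4 8 1 5 2 2 6 8 → sum 45
Total = 47 + 45 = 92.
Check digit = (10 − (92 mod 10)) mod 10 = 8.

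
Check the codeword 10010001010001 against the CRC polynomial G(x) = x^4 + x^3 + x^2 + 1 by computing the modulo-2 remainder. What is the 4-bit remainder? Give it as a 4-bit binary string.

Modulo-2 division of 10010001010001 by 11101:
  pos 0: 10010 XOR 11101 = 01111
  pos 1: 11110 XOR 11101 = 00011
  pos 4: 11010 XOR 11101 = 00111
  pos 6: 11110 XOR 11101 = 00011
  pos 9: 11001 XOR 11101 = 00100
Remainder = 0100 (nonzero — an error is detected).

0100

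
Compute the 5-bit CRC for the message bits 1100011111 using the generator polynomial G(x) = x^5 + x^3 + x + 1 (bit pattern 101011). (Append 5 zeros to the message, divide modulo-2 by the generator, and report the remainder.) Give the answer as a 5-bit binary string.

00010

Append 5 zeros: 110001111100000. Divide by 101011 (XOR where the leading bit is 1):
  pos 0: 110001 XOR 101011 = 011010
  pos 1: 110101 XOR 101011 = 011110
  pos 2: 111101 XOR 101011 = 010110
  pos 3: 101101 XOR 101011 = 000110
  pos 6: 110100 XOR 101011 = 011111
  pos 7: 111110 XOR 101011 = 010101
  pos 8: 101010 XOR 101011 = 000001
Remainder (last 5 bits) = 00010. This is the CRC / FCS.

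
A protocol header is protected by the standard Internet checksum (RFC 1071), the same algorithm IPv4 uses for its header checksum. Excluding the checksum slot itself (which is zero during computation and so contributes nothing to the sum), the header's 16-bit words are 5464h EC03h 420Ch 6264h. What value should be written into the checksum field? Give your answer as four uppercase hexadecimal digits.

One's-complement addition (fold any carry out of bit 15 back into bit 0):
  0x5464 + 0xEC03 = 0x14067 → wrap carry → 0x4068
  0x4068 + 0x420C = 0x08274
  0x8274 + 0x6264 = 0x0E4D8
One's-complement sum = 0xE4D8.
Checksum = ~0xE4D8 & 0xFFFF = 0x1B27.

1B27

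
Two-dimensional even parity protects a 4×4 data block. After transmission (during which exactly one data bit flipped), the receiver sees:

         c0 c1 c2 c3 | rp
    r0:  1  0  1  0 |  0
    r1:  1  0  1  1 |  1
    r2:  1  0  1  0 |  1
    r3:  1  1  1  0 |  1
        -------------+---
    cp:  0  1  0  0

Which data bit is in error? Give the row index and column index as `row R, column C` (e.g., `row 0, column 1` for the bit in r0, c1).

Recompute each row's even parity and compare to rp:
  r0: data parity 0, sent rp 0 → ok
  r1: data parity 1, sent rp 1 → ok
  r2: data parity 0, sent rp 1 → mismatch
  r3: data parity 1, sent rp 1 → ok
Recompute each column's even parity and compare to cp:
  c0: data parity 0, sent cp 0 → ok
  c1: data parity 1, sent cp 1 → ok
  c2: data parity 0, sent cp 0 → ok
  c3: data parity 1, sent cp 0 → mismatch
Exactly one row (r2) and one column (c3) fail → the flipped bit is at their intersection.

row 2, column 3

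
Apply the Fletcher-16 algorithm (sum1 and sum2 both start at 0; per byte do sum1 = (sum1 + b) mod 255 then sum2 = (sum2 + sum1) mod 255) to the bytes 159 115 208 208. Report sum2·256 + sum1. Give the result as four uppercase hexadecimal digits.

Running sums (mod 255):
  after byte 0 (159): sum1=159, sum2=159
  after byte 1 (115): sum1=19, sum2=178
  after byte 2 (208): sum1=227, sum2=150
  after byte 3 (208): sum1=180, sum2=75
Checksum = sum2·256 + sum1 = 75·256 + 180 = 19380 = 0x4BB4.

4BB4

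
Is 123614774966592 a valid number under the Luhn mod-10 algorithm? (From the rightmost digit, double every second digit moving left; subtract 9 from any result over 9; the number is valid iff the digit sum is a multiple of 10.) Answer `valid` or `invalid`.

valid

From the right, keep odd positions and double even positions (subtract 9 from any doubled value over 9):
  doubled (positions 2,4,...): 9 3 9 5 8 3 4 → sum 41
  kept (positions 1,3,...): 2 5 6 4 7 1 3 1 → sum 29
Total = 70.
70 mod 10 = 0, so the number is valid.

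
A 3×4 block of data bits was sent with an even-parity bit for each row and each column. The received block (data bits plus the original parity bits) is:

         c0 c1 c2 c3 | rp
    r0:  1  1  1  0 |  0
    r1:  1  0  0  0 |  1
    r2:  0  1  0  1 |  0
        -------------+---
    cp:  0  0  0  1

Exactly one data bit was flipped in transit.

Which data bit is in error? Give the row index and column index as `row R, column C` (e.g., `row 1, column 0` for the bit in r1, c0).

row 0, column 2

Recompute each row's even parity and compare to rp:
  r0: data parity 1, sent rp 0 → mismatch
  r1: data parity 1, sent rp 1 → ok
  r2: data parity 0, sent rp 0 → ok
Recompute each column's even parity and compare to cp:
  c0: data parity 0, sent cp 0 → ok
  c1: data parity 0, sent cp 0 → ok
  c2: data parity 1, sent cp 0 → mismatch
  c3: data parity 1, sent cp 1 → ok
Exactly one row (r0) and one column (c2) fail → the flipped bit is at their intersection.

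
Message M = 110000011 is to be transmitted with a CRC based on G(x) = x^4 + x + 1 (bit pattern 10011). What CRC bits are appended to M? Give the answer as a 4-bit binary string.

0100

Append 4 zeros: 1100000110000. Divide by 10011 (XOR where the leading bit is 1):
  pos 0: 11000 XOR 10011 = 01011
  pos 1: 10110 XOR 10011 = 00101
  pos 3: 10101 XOR 10011 = 00110
  pos 5: 11010 XOR 10011 = 01001
  pos 6: 10010 XOR 10011 = 00001
Remainder (last 4 bits) = 0100. This is the CRC / FCS.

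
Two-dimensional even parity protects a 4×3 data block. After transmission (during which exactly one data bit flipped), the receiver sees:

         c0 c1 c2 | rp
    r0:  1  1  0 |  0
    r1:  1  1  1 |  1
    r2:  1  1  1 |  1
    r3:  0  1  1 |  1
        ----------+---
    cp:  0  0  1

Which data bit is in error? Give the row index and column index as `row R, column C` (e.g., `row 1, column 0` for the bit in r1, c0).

Recompute each row's even parity and compare to rp:
  r0: data parity 0, sent rp 0 → ok
  r1: data parity 1, sent rp 1 → ok
  r2: data parity 1, sent rp 1 → ok
  r3: data parity 0, sent rp 1 → mismatch
Recompute each column's even parity and compare to cp:
  c0: data parity 1, sent cp 0 → mismatch
  c1: data parity 0, sent cp 0 → ok
  c2: data parity 1, sent cp 1 → ok
Exactly one row (r3) and one column (c0) fail → the flipped bit is at their intersection.

row 3, column 0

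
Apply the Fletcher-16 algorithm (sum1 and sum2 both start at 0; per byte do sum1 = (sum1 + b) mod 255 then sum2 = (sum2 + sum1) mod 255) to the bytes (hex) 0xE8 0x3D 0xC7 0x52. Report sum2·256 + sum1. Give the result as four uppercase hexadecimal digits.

3D40

Running sums (mod 255):
  after byte 0 (0xE8): sum1=232, sum2=232
  after byte 1 (0x3D): sum1=38, sum2=15
  after byte 2 (0xC7): sum1=237, sum2=252
  after byte 3 (0x52): sum1=64, sum2=61
Checksum = sum2·256 + sum1 = 61·256 + 64 = 15680 = 0x3D40.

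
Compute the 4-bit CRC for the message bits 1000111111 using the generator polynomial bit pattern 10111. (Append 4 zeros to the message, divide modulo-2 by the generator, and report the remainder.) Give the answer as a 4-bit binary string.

Append 4 zeros: 10001111110000. Divide by 10111 (XOR where the leading bit is 1):
  pos 0: 10001 XOR 10111 = 00110
  pos 2: 11011 XOR 10111 = 01100
  pos 3: 11001 XOR 10111 = 01110
  pos 4: 11101 XOR 10111 = 01010
  pos 5: 10101 XOR 10111 = 00010
  pos 8: 10000 XOR 10111 = 00111
Remainder (last 4 bits) = 1110. This is the CRC / FCS.

1110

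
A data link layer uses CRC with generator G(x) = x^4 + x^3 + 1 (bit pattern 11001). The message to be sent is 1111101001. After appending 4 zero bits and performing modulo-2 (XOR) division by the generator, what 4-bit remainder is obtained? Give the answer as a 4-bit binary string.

1001

Append 4 zeros: 11111010010000. Divide by 11001 (XOR where the leading bit is 1):
  pos 0: 11111 XOR 11001 = 00110
  pos 2: 11001 XOR 11001 = 00000
  pos 9: 10000 XOR 11001 = 01001
Remainder (last 4 bits) = 1001. This is the CRC / FCS.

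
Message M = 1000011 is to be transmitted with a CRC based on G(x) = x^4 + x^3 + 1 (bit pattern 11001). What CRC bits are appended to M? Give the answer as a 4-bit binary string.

1000

Append 4 zeros: 10000110000. Divide by 11001 (XOR where the leading bit is 1):
  pos 0: 10000 XOR 11001 = 01001
  pos 1: 10011 XOR 11001 = 01010
  pos 2: 10101 XOR 11001 = 01100
  pos 3: 11000 XOR 11001 = 00001
Remainder (last 4 bits) = 1000. This is the CRC / FCS.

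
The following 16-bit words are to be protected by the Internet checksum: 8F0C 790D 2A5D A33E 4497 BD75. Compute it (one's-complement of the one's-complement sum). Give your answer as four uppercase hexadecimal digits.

One's-complement addition (fold any carry out of bit 15 back into bit 0):
  0x8F0C + 0x790D = 0x10819 → wrap carry → 0x081A
  0x081A + 0x2A5D = 0x03277
  0x3277 + 0xA33E = 0x0D5B5
  0xD5B5 + 0x4497 = 0x11A4C → wrap carry → 0x1A4D
  0x1A4D + 0xBD75 = 0x0D7C2
One's-complement sum = 0xD7C2.
Checksum = ~0xD7C2 & 0xFFFF = 0x283D.

283D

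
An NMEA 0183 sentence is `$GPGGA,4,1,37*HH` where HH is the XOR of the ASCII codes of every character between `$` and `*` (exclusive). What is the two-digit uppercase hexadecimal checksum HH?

XOR the ASCII codes of the payload characters:
  'G' = 0x47 → acc = 0x47
  'P' = 0x50 → acc = 0x17
  'G' = 0x47 → acc = 0x50
  'G' = 0x47 → acc = 0x17
  'A' = 0x41 → acc = 0x56
  ',' = 0x2C → acc = 0x7A
  '4' = 0x34 → acc = 0x4E
  ',' = 0x2C → acc = 0x62
  '1' = 0x31 → acc = 0x53
  ',' = 0x2C → acc = 0x7F
  '3' = 0x33 → acc = 0x4C
  '7' = 0x37 → acc = 0x7B
Checksum = 0x7B.

7B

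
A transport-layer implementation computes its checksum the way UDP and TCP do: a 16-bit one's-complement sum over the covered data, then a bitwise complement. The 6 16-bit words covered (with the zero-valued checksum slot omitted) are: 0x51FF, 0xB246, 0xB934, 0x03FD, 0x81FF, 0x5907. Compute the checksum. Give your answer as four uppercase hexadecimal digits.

One's-complement addition (fold any carry out of bit 15 back into bit 0):
  0x51FF + 0xB246 = 0x10445 → wrap carry → 0x0446
  0x0446 + 0xB934 = 0x0BD7A
  0xBD7A + 0x03FD = 0x0C177
  0xC177 + 0x81FF = 0x14376 → wrap carry → 0x4377
  0x4377 + 0x5907 = 0x09C7E
One's-complement sum = 0x9C7E.
Checksum = ~0x9C7E & 0xFFFF = 0x6381.

6381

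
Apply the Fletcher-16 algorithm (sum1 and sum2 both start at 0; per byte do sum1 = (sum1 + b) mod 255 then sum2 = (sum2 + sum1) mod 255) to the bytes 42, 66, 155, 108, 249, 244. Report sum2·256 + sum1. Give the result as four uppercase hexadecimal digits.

E463

Running sums (mod 255):
  after byte 0 (42): sum1=42, sum2=42
  after byte 1 (66): sum1=108, sum2=150
  after byte 2 (155): sum1=8, sum2=158
  after byte 3 (108): sum1=116, sum2=19
  after byte 4 (249): sum1=110, sum2=129
  after byte 5 (244): sum1=99, sum2=228
Checksum = sum2·256 + sum1 = 228·256 + 99 = 58467 = 0xE463.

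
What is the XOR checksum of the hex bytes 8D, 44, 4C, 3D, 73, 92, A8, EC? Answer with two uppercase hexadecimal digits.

1D

XOR the bytes together:
  start with 0x8D
  0x8D ⊕ 0x44 = 0xC9
  0xC9 ⊕ 0x4C = 0x85
  0x85 ⊕ 0x3D = 0xB8
  0xB8 ⊕ 0x73 = 0xCB
  0xCB ⊕ 0x92 = 0x59
  0x59 ⊕ 0xA8 = 0xF1
  0xF1 ⊕ 0xEC = 0x1D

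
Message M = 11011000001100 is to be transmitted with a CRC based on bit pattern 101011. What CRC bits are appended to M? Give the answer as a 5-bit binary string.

Append 5 zeros: 1101100000110000000. Divide by 101011 (XOR where the leading bit is 1):
  pos 0: 110110 XOR 101011 = 011101
  pos 1: 111010 XOR 101011 = 010001
  pos 2: 100010 XOR 101011 = 001001
  pos 4: 100100 XOR 101011 = 001111
  pos 6: 111111 XOR 101011 = 010100
  pos 7: 101000 XOR 101011 = 000011
  pos 11: 110000 XOR 101011 = 011011
  pos 12: 110110 XOR 101011 = 011101
  pos 13: 111010 XOR 101011 = 010001
Remainder (last 5 bits) = 10001. This is the CRC / FCS.

10001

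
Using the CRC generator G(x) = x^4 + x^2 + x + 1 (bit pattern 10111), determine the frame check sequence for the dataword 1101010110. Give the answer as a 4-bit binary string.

Append 4 zeros: 11010101100000. Divide by 10111 (XOR where the leading bit is 1):
  pos 0: 11010 XOR 10111 = 01101
  pos 1: 11011 XOR 10111 = 01100
  pos 2: 11000 XOR 10111 = 01111
  pos 3: 11111 XOR 10111 = 01000
  pos 4: 10001 XOR 10111 = 00110
  pos 6: 11000 XOR 10111 = 01111
  pos 7: 11110 XOR 10111 = 01001
  pos 8: 10010 XOR 10111 = 00101
Remainder (last 4 bits) = 1010. This is the CRC / FCS.

1010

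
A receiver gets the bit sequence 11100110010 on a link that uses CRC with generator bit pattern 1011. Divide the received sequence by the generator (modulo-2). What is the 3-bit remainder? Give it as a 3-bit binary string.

110

Modulo-2 division of 11100110010 by 1011:
  pos 0: 1110 XOR 1011 = 0101
  pos 1: 1010 XOR 1011 = 0001
  pos 4: 1110 XOR 1011 = 0101
  pos 5: 1010 XOR 1011 = 0001
Remainder = 110 (nonzero — an error is detected).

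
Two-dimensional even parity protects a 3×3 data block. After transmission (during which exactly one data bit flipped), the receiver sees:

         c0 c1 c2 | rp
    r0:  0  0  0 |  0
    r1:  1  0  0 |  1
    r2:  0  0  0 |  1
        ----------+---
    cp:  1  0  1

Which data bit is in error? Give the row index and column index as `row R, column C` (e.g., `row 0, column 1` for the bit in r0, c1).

row 2, column 2

Recompute each row's even parity and compare to rp:
  r0: data parity 0, sent rp 0 → ok
  r1: data parity 1, sent rp 1 → ok
  r2: data parity 0, sent rp 1 → mismatch
Recompute each column's even parity and compare to cp:
  c0: data parity 1, sent cp 1 → ok
  c1: data parity 0, sent cp 0 → ok
  c2: data parity 0, sent cp 1 → mismatch
Exactly one row (r2) and one column (c2) fail → the flipped bit is at their intersection.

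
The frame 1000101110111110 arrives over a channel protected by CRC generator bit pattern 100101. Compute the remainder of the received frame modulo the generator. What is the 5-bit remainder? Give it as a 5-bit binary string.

Modulo-2 division of 1000101110111110 by 100101:
  pos 0: 100010 XOR 100101 = 000111
  pos 3: 111111 XOR 100101 = 011010
  pos 4: 110100 XOR 100101 = 010001
  pos 5: 100011 XOR 100101 = 000110
  pos 8: 110111 XOR 100101 = 010010
  pos 9: 100101 XOR 100101 = 000000
Remainder = 00000 (zero — the frame passes the CRC check).

00000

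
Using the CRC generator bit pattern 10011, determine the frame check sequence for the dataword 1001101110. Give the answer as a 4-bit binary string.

0001

Append 4 zeros: 10011011100000. Divide by 10011 (XOR where the leading bit is 1):
  pos 0: 10011 XOR 10011 = 00000
  pos 6: 11100 XOR 10011 = 01111
  pos 7: 11110 XOR 10011 = 01101
  pos 8: 11010 XOR 10011 = 01001
  pos 9: 10010 XOR 10011 = 00001
Remainder (last 4 bits) = 0001. This is the CRC / FCS.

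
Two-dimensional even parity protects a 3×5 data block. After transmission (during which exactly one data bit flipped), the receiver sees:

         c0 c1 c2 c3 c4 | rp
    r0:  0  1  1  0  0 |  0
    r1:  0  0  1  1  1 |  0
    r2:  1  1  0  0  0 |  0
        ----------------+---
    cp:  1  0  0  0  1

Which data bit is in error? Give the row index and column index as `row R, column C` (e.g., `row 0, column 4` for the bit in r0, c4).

Recompute each row's even parity and compare to rp:
  r0: data parity 0, sent rp 0 → ok
  r1: data parity 1, sent rp 0 → mismatch
  r2: data parity 0, sent rp 0 → ok
Recompute each column's even parity and compare to cp:
  c0: data parity 1, sent cp 1 → ok
  c1: data parity 0, sent cp 0 → ok
  c2: data parity 0, sent cp 0 → ok
  c3: data parity 1, sent cp 0 → mismatch
  c4: data parity 1, sent cp 1 → ok
Exactly one row (r1) and one column (c3) fail → the flipped bit is at their intersection.

row 1, column 3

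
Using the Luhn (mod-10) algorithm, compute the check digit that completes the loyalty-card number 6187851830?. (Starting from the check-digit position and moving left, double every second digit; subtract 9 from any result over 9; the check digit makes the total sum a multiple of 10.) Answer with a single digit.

Partial digits right→left: 0 3 8 1 5 8 7 8 1 6
Double every second digit counting from the check-digit position (so the 1st, 3rd, 5th, ... of the partial from the right).
  doubled (with −9 where >9): 0 7 1 5 2 → sum 15
  kept as-is: 3 1 8 8 6 → sum 26
Total = 15 + 26 = 41.
Check digit = (10 − (41 mod 10)) mod 10 = 9.

9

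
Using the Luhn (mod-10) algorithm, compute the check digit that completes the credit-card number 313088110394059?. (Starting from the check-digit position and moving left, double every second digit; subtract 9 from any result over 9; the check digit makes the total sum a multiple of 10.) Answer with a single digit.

9

Partial digits right→left: 9 5 0 4 9 3 0 1 1 8 8 0 3 1 3
Double every second digit counting from the check-digit position (so the 1st, 3rd, 5th, ... of the partial from the right).
  doubled (with −9 where >9): 9 0 9 0 2 7 6 6 → sum 39
  kept as-is: 5 4 3 1 8 0 1 → sum 22
Total = 39 + 22 = 61.
Check digit = (10 − (61 mod 10)) mod 10 = 9.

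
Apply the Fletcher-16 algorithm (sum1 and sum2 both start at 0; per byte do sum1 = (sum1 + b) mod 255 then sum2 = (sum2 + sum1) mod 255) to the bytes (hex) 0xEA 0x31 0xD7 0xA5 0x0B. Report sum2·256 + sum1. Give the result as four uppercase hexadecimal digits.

Running sums (mod 255):
  after byte 0 (0xEA): sum1=234, sum2=234
  after byte 1 (0x31): sum1=28, sum2=7
  after byte 2 (0xD7): sum1=243, sum2=250
  after byte 3 (0xA5): sum1=153, sum2=148
  after byte 4 (0x0B): sum1=164, sum2=57
Checksum = sum2·256 + sum1 = 57·256 + 164 = 14756 = 0x39A4.

39A4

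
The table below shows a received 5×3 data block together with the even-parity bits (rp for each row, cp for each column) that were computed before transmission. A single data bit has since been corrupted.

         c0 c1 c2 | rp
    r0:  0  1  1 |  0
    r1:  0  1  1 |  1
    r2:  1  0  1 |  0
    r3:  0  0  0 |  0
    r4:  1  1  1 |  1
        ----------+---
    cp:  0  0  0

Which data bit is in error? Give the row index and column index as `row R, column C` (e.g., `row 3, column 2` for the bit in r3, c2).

row 1, column 1

Recompute each row's even parity and compare to rp:
  r0: data parity 0, sent rp 0 → ok
  r1: data parity 0, sent rp 1 → mismatch
  r2: data parity 0, sent rp 0 → ok
  r3: data parity 0, sent rp 0 → ok
  r4: data parity 1, sent rp 1 → ok
Recompute each column's even parity and compare to cp:
  c0: data parity 0, sent cp 0 → ok
  c1: data parity 1, sent cp 0 → mismatch
  c2: data parity 0, sent cp 0 → ok
Exactly one row (r1) and one column (c1) fail → the flipped bit is at their intersection.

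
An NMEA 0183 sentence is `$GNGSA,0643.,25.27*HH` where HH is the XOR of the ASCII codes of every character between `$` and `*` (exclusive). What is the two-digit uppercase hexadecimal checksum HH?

5F

XOR the ASCII codes of the payload characters:
  'G' = 0x47 → acc = 0x47
  'N' = 0x4E → acc = 0x09
  'G' = 0x47 → acc = 0x4E
  'S' = 0x53 → acc = 0x1D
  'A' = 0x41 → acc = 0x5C
  ',' = 0x2C → acc = 0x70
  '0' = 0x30 → acc = 0x40
  '6' = 0x36 → acc = 0x76
  '4' = 0x34 → acc = 0x42
  '3' = 0x33 → acc = 0x71
  '.' = 0x2E → acc = 0x5F
  ',' = 0x2C → acc = 0x73
  '2' = 0x32 → acc = 0x41
  '5' = 0x35 → acc = 0x74
  '.' = 0x2E → acc = 0x5A
  '2' = 0x32 → acc = 0x68
  '7' = 0x37 → acc = 0x5F
Checksum = 0x5F.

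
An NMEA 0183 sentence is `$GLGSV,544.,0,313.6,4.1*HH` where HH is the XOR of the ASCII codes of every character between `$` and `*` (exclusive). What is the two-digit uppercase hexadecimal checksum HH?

60

XOR the ASCII codes of the payload characters:
  'G' = 0x47 → acc = 0x47
  'L' = 0x4C → acc = 0x0B
  'G' = 0x47 → acc = 0x4C
  'S' = 0x53 → acc = 0x1F
  'V' = 0x56 → acc = 0x49
  ',' = 0x2C → acc = 0x65
  '5' = 0x35 → acc = 0x50
  '4' = 0x34 → acc = 0x64
  '4' = 0x34 → acc = 0x50
  '.' = 0x2E → acc = 0x7E
  ',' = 0x2C → acc = 0x52
  '0' = 0x30 → acc = 0x62
  ',' = 0x2C → acc = 0x4E
  '3' = 0x33 → acc = 0x7D
  '1' = 0x31 → acc = 0x4C
  '3' = 0x33 → acc = 0x7F
  '.' = 0x2E → acc = 0x51
  '6' = 0x36 → acc = 0x67
  ',' = 0x2C → acc = 0x4B
  '4' = 0x34 → acc = 0x7F
  '.' = 0x2E → acc = 0x51
  '1' = 0x31 → acc = 0x60
Checksum = 0x60.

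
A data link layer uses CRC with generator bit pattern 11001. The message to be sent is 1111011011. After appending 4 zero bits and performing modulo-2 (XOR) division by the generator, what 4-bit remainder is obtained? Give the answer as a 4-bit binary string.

1001

Append 4 zeros: 11110110110000. Divide by 11001 (XOR where the leading bit is 1):
  pos 0: 11110 XOR 11001 = 00111
  pos 2: 11111 XOR 11001 = 00110
  pos 4: 11001 XOR 11001 = 00000
  pos 9: 10000 XOR 11001 = 01001
Remainder (last 4 bits) = 1001. This is the CRC / FCS.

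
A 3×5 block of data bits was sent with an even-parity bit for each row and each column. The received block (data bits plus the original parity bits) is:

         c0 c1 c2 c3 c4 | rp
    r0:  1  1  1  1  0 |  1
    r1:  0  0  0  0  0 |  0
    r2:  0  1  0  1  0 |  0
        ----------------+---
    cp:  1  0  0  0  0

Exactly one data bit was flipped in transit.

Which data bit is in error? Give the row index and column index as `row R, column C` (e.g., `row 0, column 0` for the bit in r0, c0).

Recompute each row's even parity and compare to rp:
  r0: data parity 0, sent rp 1 → mismatch
  r1: data parity 0, sent rp 0 → ok
  r2: data parity 0, sent rp 0 → ok
Recompute each column's even parity and compare to cp:
  c0: data parity 1, sent cp 1 → ok
  c1: data parity 0, sent cp 0 → ok
  c2: data parity 1, sent cp 0 → mismatch
  c3: data parity 0, sent cp 0 → ok
  c4: data parity 0, sent cp 0 → ok
Exactly one row (r0) and one column (c2) fail → the flipped bit is at their intersection.

row 0, column 2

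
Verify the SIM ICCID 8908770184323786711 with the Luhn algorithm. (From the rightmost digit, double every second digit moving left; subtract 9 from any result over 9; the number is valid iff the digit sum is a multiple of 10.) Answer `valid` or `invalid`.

From the right, keep odd positions and double even positions (subtract 9 from any doubled value over 9):
  doubled (positions 2,4,...): 2 3 5 4 8 2 5 7 9 → sum 45
  kept (positions 1,3,...): 1 7 8 3 3 8 0 7 0 8 → sum 45
Total = 90.
90 mod 10 = 0, so the number is valid.

valid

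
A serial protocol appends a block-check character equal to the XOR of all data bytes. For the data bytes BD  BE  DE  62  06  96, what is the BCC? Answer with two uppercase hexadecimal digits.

XOR the bytes together:
  start with 0xBD
  0xBD ⊕ 0xBE = 0x03
  0x03 ⊕ 0xDE = 0xDD
  0xDD ⊕ 0x62 = 0xBF
  0xBF ⊕ 0x06 = 0xB9
  0xB9 ⊕ 0x96 = 0x2F

2F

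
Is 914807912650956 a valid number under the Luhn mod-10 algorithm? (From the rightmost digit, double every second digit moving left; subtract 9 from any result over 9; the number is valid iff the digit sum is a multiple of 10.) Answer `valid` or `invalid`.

From the right, keep odd positions and double even positions (subtract 9 from any doubled value over 9):
  doubled (positions 2,4,...): 1 0 3 2 5 7 2 → sum 20
  kept (positions 1,3,...): 6 9 5 2 9 0 4 9 → sum 44
Total = 64.
64 mod 10 = 4, so the number is invalid.

invalid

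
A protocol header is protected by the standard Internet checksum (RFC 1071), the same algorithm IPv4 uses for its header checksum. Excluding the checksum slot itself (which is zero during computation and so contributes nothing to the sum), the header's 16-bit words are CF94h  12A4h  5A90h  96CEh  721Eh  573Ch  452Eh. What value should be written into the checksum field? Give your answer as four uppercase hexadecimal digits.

One's-complement addition (fold any carry out of bit 15 back into bit 0):
  0xCF94 + 0x12A4 = 0x0E238
  0xE238 + 0x5A90 = 0x13CC8 → wrap carry → 0x3CC9
  0x3CC9 + 0x96CE = 0x0D397
  0xD397 + 0x721E = 0x145B5 → wrap carry → 0x45B6
  0x45B6 + 0x573C = 0x09CF2
  0x9CF2 + 0x452E = 0x0E220
One's-complement sum = 0xE220.
Checksum = ~0xE220 & 0xFFFF = 0x1DDF.

1DDF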